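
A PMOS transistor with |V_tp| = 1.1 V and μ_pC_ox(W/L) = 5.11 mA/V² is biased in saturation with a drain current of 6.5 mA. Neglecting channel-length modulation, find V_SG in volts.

V_SG = 2.70 V

In saturation I_D = ½ k_p (V_SG − |V_tp|)², so V_SG − |V_tp| = √(2 I_D / k_p) = √(2 × 6.5 / 5.11) = 1.6 V.
V_SG = 1.1 + 1.6 = 2.7 V.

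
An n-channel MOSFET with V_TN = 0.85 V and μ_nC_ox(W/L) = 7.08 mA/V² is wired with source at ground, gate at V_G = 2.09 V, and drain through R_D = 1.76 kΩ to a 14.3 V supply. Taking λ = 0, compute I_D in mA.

I_D = 5.44 mA

V_GS = V_G = 2.09 V, so V_ov = 2.09 − 0.85 = 1.24 V.
Assume saturation: I_D = ½ k_n V_ov² = 0.5 × 7.08 × 1.24² = 5.44 mA, giving V_DS = V_DD − I_D R_D = 14.3 − 5.44 × 1.76 = 4.72 V.
V_DS = 4.72 V ≥ V_ov = 1.24 V, confirming saturation.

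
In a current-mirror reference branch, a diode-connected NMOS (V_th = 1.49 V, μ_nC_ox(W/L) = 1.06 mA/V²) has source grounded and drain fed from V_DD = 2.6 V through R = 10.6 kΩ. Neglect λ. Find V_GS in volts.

V_GS = 1.85 V

With gate tied to drain, V_GS = V_DS ≥ V_GS − V_th, so the device is in saturation.
KCL at the drain: ½ k_n (V_GS − V_th)² = (V_DD − V_GS)/R.
Let x = V_GS − 1.49. Then 5.62 x² + x − 1.11 = 0, giving x = 0.364 V (positive root), so V_GS = 1.85 V.
I_D = (V_DD − V_GS)/R = (2.6 − 1.85) / 10.6 = 0.0703 mA.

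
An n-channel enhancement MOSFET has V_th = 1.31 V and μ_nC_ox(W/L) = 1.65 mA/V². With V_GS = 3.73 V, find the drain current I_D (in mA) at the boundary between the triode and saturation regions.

At the boundary V_DS = V_ov = V_GS − V_th = 3.73 − 1.31 = 2.42 V.
I_D = ½ k_n V_ov² = 0.5 × 1.65 × 2.42² = 4.83 mA.

I_D = 4.83 mA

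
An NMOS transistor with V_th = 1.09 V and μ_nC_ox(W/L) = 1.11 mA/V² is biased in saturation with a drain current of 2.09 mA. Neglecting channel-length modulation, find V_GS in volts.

V_GS = 3.03 V

In saturation I_D = ½ k_n (V_GS − V_th)², so V_GS − V_th = √(2 I_D / k_n) = √(2 × 2.09 / 1.11) = 1.94 V.
V_GS = 1.09 + 1.94 = 3.03 V.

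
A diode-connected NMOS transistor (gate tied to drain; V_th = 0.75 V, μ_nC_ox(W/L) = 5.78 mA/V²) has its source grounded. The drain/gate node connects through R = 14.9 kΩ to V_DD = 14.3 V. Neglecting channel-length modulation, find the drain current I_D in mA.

With gate tied to drain, V_GS = V_DS ≥ V_GS − V_th, so the device is in saturation.
KCL at the drain: ½ k_n (V_GS − V_th)² = (V_DD − V_GS)/R.
Let x = V_GS − 0.75. Then 43.1 x² + x − 13.55 = 0, giving x = 0.549 V (positive root), so V_GS = 1.3 V.
I_D = (V_DD − V_GS)/R = (14.3 − 1.3) / 14.9 = 0.873 mA.

I_D = 0.873 mA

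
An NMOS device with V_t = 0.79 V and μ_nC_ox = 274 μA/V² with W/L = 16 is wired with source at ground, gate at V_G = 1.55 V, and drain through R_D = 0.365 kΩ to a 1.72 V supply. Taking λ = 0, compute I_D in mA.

I_D = 1.27 mA

V_GS = V_G = 1.55 V, so V_ov = 1.55 − 0.79 = 0.76 V.
k_n = μ_nC_ox · (W/L) = 4.384 mA/V².
Assume saturation: I_D = ½ k_n V_ov² = 0.5 × 4.384 × 0.76² = 1.27 mA, giving V_DS = V_DD − I_D R_D = 1.72 − 1.27 × 0.365 = 1.26 V.
V_DS = 1.26 V ≥ V_ov = 0.76 V, confirming saturation.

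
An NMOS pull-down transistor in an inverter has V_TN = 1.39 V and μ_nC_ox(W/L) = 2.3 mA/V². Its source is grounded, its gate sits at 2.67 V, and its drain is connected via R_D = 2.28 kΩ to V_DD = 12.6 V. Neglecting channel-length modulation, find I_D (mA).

V_GS = V_G = 2.67 V, so V_ov = 2.67 − 1.39 = 1.28 V.
Assume saturation: I_D = ½ k_n V_ov² = 0.5 × 2.3 × 1.28² = 1.88 mA, giving V_DS = V_DD − I_D R_D = 12.6 − 1.88 × 2.28 = 8.3 V.
V_DS = 8.3 V ≥ V_ov = 1.28 V, confirming saturation.

I_D = 1.88 mA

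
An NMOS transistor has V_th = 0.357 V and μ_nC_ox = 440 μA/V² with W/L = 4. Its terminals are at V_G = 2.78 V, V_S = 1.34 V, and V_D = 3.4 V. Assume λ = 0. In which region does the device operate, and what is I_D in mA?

V_GS = V_G − V_S = 2.78 − 1.34 = 1.44 V; V_DS = V_D − V_S = 3.4 − 1.34 = 2.06 V.
k_n = μ_nC_ox · (W/L) = 1.76 mA/V².
V_ov = V_GS − V_th = 1.44 − 0.357 = 1.08 V.
Since V_DS = 2.06 V ≥ V_ov = 1.08 V, the device is in saturation.
I_D = ½ k_n V_ov² = 0.5 × 1.76 × 1.08² = 1.03 mA.

Saturation; I_D = 1.03 mA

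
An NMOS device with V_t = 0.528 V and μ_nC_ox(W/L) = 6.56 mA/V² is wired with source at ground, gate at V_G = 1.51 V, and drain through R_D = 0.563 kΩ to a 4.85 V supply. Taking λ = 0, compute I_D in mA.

I_D = 3.16 mA

V_GS = V_G = 1.51 V, so V_ov = 1.51 − 0.528 = 0.982 V.
Assume saturation: I_D = ½ k_n V_ov² = 0.5 × 6.56 × 0.982² = 3.16 mA, giving V_DS = V_DD − I_D R_D = 4.85 − 3.16 × 0.563 = 3.07 V.
V_DS = 3.07 V ≥ V_ov = 0.982 V, confirming saturation.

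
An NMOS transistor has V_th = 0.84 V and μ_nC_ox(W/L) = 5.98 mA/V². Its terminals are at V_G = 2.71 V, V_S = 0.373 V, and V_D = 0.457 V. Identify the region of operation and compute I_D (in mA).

V_GS = V_G − V_S = 2.71 − 0.373 = 2.34 V; V_DS = V_D − V_S = 0.457 − 0.373 = 0.084 V.
V_ov = V_GS − V_th = 2.34 − 0.84 = 1.5 V.
Since V_DS = 0.084 V < V_ov = 1.5 V, the device is in the triode region.
I_D = k_n [V_ov · V_DS − ½ V_DS²] = 5.98 × [1.5 × 0.084 − 0.5 × 0.084²] = 0.731 mA.

Triode; I_D = 0.731 mA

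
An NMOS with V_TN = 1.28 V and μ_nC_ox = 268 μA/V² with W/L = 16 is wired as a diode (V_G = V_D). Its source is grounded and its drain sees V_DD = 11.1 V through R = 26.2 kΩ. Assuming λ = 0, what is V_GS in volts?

V_GS = 1.69 V

With gate tied to drain, V_GS = V_DS ≥ V_GS − V_TN, so the device is in saturation.
k_n = μ_nC_ox · (W/L) = 4.288 mA/V².
KCL at the drain: ½ k_n (V_GS − V_TN)² = (V_DD − V_GS)/R.
Let x = V_GS − 1.28. Then 56.2 x² + x − 9.82 = 0, giving x = 0.409 V (positive root), so V_GS = 1.69 V.
I_D = (V_DD − V_GS)/R = (11.1 − 1.69) / 26.2 = 0.359 mA.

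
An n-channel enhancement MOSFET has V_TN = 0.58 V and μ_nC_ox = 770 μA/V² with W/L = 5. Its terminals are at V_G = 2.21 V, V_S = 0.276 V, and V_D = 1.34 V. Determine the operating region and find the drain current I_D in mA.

V_GS = V_G − V_S = 2.21 − 0.276 = 1.93 V; V_DS = V_D − V_S = 1.34 − 0.276 = 1.06 V.
k_n = μ_nC_ox · (W/L) = 3.85 mA/V².
V_ov = V_GS − V_TN = 1.93 − 0.58 = 1.35 V.
Since V_DS = 1.06 V < V_ov = 1.35 V, the device is in the triode region.
I_D = k_n [V_ov · V_DS − ½ V_DS²] = 3.85 × [1.35 × 1.06 − 0.5 × 1.06²] = 3.37 mA.

Triode; I_D = 3.37 mA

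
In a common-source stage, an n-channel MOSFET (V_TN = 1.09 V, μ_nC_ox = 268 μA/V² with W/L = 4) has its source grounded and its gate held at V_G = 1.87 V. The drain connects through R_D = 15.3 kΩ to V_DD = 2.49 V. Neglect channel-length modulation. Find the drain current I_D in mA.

I_D = 0.149 mA

V_GS = V_G = 1.87 V, so V_ov = 1.87 − 1.09 = 0.78 V.
k_n = μ_nC_ox · (W/L) = 1.072 mA/V².
Assume saturation: I_D = ½ k_n V_ov² = 0.5 × 1.072 × 0.78² = 0.326 mA, giving V_DS = V_DD − I_D R_D = 2.49 − 0.326 × 15.3 = -2.5 V.
But -2.5 V < V_ov = 0.78 V, so the device is actually in triode.
In triode I_D = k_n[V_ov V_DS − ½ V_DS²] and I_D = (V_DD − V_DS)/R_D. Equating: 8.2 V_DS² − 13.79 V_DS + 2.49 = 0, giving V_DS = 0.206 V (the root below V_ov).
I_D = (2.49 − 0.206) / 15.3 = 0.149 mA.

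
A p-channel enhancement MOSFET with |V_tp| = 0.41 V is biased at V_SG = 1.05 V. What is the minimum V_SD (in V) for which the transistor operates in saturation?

V_SD,sat = 0.640 V

The boundary between triode and saturation is V_SD = V_SG − |V_tp| = V_ov.
V_ov = 1.05 − 0.41 = 0.64 V.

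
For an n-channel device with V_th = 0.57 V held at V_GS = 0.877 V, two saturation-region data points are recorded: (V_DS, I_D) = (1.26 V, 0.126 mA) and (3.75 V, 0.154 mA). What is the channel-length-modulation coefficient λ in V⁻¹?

λ = 0.101 V⁻¹

With V_GS fixed, I_D ∝ (1 + λ V_DS) in saturation, so I_D2/I_D1 = (1 + λ V_DS2)/(1 + λ V_DS1).
0.154/0.126 = 1.222 = (1 + 3.75 λ)/(1 + 1.26 λ).
Solving: λ (I_D1 V_DS2 − I_D2 V_DS1) = I_D2 − I_D1, so λ = (0.154 − 0.126) / (0.126 × 3.75 − 0.154 × 1.26) = 0.028 / 0.278 = 0.101 V⁻¹.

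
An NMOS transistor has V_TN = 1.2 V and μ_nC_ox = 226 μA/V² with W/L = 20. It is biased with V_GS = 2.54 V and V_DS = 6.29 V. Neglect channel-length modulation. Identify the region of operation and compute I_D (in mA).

k_n = μ_nC_ox · (W/L) = 4.52 mA/V².
V_ov = V_GS − V_TN = 2.54 − 1.2 = 1.34 V.
Since V_DS = 6.29 V ≥ V_ov = 1.34 V, the device is in saturation.
I_D = ½ k_n V_ov² = 0.5 × 4.52 × 1.34² = 4.06 mA.

Saturation; I_D = 4.06 mA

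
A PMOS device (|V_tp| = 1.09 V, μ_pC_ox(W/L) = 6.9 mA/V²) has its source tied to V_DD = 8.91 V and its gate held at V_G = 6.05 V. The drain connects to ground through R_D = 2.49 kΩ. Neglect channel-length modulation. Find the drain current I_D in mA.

I_D = 3.45 mA

V_SG = V_DD − V_G = 8.91 − 6.05 = 2.86 V, so V_ov = 2.86 − 1.09 = 1.77 V.
Assume saturation: I_D = ½ k_p V_ov² = 0.5 × 6.9 × 1.77² = 10.8 mA, giving V_SD = V_DD − I_D R_D = 8.91 − 10.8 × 2.49 = -18 V.
But -18 V < V_ov = 1.77 V, so the device is actually in triode.
In triode I_D = k_p[V_ov V_SD − ½ V_SD²] and I_D = (V_DD − V_SD)/R_D. Equating: 8.59 V_SD² − 31.41 V_SD + 8.91 = 0, giving V_SD = 0.31 V (the root below V_ov).
I_D = (8.91 − 0.31) / 2.49 = 3.45 mA.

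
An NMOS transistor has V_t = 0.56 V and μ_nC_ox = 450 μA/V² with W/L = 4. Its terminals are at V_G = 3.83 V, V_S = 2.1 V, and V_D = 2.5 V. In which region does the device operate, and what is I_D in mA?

Triode; I_D = 0.698 mA

V_GS = V_G − V_S = 3.83 − 2.1 = 1.73 V; V_DS = V_D − V_S = 2.5 − 2.1 = 0.4 V.
k_n = μ_nC_ox · (W/L) = 1.8 mA/V².
V_ov = V_GS − V_t = 1.73 − 0.56 = 1.17 V.
Since V_DS = 0.4 V < V_ov = 1.17 V, the device is in the triode region.
I_D = k_n [V_ov · V_DS − ½ V_DS²] = 1.8 × [1.17 × 0.4 − 0.5 × 0.4²] = 0.698 mA.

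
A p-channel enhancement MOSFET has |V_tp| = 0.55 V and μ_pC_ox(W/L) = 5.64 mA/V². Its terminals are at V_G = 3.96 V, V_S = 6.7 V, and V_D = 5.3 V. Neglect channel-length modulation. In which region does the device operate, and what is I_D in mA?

Triode; I_D = 11.8 mA

V_SG = V_S − V_G = 6.7 − 3.96 = 2.74 V; V_SD = V_S − V_D = 6.7 − 5.3 = 1.4 V.
V_ov = V_SG − |V_tp| = 2.74 − 0.55 = 2.19 V.
Since V_SD = 1.4 V < V_ov = 2.19 V, the device is in the triode region.
I_D = k_p [V_ov · V_SD − ½ V_SD²] = 5.64 × [2.19 × 1.4 − 0.5 × 1.4²] = 11.8 mA.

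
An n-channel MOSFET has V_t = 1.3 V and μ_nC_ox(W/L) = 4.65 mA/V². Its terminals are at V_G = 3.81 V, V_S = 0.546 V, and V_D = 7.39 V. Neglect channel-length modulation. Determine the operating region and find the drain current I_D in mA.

V_GS = V_G − V_S = 3.81 − 0.546 = 3.26 V; V_DS = V_D − V_S = 7.39 − 0.546 = 6.84 V.
V_ov = V_GS − V_t = 3.26 − 1.3 = 1.96 V.
Since V_DS = 6.84 V ≥ V_ov = 1.96 V, the device is in saturation.
I_D = ½ k_n V_ov² = 0.5 × 4.65 × 1.96² = 8.97 mA.

Saturation; I_D = 8.97 mA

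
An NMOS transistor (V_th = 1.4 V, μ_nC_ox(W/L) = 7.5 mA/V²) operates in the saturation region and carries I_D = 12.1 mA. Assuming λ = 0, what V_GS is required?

V_GS = 3.20 V

In saturation I_D = ½ k_n (V_GS − V_th)², so V_GS − V_th = √(2 I_D / k_n) = √(2 × 12.1 / 7.5) = 1.8 V.
V_GS = 1.4 + 1.8 = 3.2 V.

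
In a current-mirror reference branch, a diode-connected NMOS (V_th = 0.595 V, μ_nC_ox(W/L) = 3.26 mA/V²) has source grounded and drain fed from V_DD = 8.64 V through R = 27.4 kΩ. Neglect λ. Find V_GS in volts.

V_GS = 1.01 V

With gate tied to drain, V_GS = V_DS ≥ V_GS − V_th, so the device is in saturation.
KCL at the drain: ½ k_n (V_GS − V_th)² = (V_DD − V_GS)/R.
Let x = V_GS − 0.595. Then 44.7 x² + x − 8.045 = 0, giving x = 0.413 V (positive root), so V_GS = 1.01 V.
I_D = (V_DD − V_GS)/R = (8.64 − 1.01) / 27.4 = 0.279 mA.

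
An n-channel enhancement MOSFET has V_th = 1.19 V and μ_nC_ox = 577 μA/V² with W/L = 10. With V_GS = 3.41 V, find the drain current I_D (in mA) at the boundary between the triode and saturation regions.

At the boundary V_DS = V_ov = V_GS − V_th = 3.41 − 1.19 = 2.22 V.
k_n = μ_nC_ox · (W/L) = 5.77 mA/V².
I_D = ½ k_n V_ov² = 0.5 × 5.77 × 2.22² = 14.2 mA.

I_D = 14.2 mA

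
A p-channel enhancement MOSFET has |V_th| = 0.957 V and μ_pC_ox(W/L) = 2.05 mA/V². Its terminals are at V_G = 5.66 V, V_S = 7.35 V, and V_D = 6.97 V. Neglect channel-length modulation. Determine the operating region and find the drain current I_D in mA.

Triode; I_D = 0.423 mA

V_SG = V_S − V_G = 7.35 − 5.66 = 1.69 V; V_SD = V_S − V_D = 7.35 − 6.97 = 0.38 V.
V_ov = V_SG − |V_th| = 1.69 − 0.957 = 0.733 V.
Since V_SD = 0.38 V < V_ov = 0.733 V, the device is in the triode region.
I_D = k_p [V_ov · V_SD − ½ V_SD²] = 2.05 × [0.733 × 0.38 − 0.5 × 0.38²] = 0.423 mA.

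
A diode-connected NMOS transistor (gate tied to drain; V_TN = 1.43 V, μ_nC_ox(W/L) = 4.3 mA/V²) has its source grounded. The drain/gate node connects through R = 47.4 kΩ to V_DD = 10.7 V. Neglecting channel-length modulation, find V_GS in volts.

With gate tied to drain, V_GS = V_DS ≥ V_GS − V_TN, so the device is in saturation.
KCL at the drain: ½ k_n (V_GS − V_TN)² = (V_DD − V_GS)/R.
Let x = V_GS − 1.43. Then 102 x² + x − 9.27 = 0, giving x = 0.297 V (positive root), so V_GS = 1.73 V.
I_D = (V_DD − V_GS)/R = (10.7 − 1.73) / 47.4 = 0.189 mA.

V_GS = 1.73 V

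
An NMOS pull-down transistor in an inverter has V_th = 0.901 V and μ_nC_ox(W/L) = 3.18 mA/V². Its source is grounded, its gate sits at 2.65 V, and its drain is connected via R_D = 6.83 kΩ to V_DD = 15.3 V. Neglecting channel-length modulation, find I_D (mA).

V_GS = V_G = 2.65 V, so V_ov = 2.65 − 0.901 = 1.75 V.
Assume saturation: I_D = ½ k_n V_ov² = 0.5 × 3.18 × 1.75² = 4.86 mA, giving V_DS = V_DD − I_D R_D = 15.3 − 4.86 × 6.83 = -17.9 V.
But -17.9 V < V_ov = 1.75 V, so the device is actually in triode.
In triode I_D = k_n[V_ov V_DS − ½ V_DS²] and I_D = (V_DD − V_DS)/R_D. Equating: 10.9 V_DS² − 38.99 V_DS + 15.3 = 0, giving V_DS = 0.448 V (the root below V_ov).
I_D = (15.3 − 0.448) / 6.83 = 2.17 mA.

I_D = 2.17 mA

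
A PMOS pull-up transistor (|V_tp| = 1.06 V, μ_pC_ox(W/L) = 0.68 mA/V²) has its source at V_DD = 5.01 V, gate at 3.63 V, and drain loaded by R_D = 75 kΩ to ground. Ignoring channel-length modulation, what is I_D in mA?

I_D = 0.0348 mA

V_SG = V_DD − V_G = 5.01 − 3.63 = 1.38 V, so V_ov = 1.38 − 1.06 = 0.32 V.
Assume saturation: I_D = ½ k_p V_ov² = 0.5 × 0.68 × 0.32² = 0.0348 mA, giving V_SD = V_DD − I_D R_D = 5.01 − 0.0348 × 75 = 2.4 V.
V_SD = 2.4 V ≥ V_ov = 0.32 V, confirming saturation.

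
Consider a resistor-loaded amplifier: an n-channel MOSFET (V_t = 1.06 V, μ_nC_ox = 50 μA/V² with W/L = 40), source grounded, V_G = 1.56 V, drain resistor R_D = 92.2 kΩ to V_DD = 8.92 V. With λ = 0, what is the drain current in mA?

V_GS = V_G = 1.56 V, so V_ov = 1.56 − 1.06 = 0.5 V.
k_n = μ_nC_ox · (W/L) = 2 mA/V².
Assume saturation: I_D = ½ k_n V_ov² = 0.5 × 2 × 0.5² = 0.25 mA, giving V_DS = V_DD − I_D R_D = 8.92 − 0.25 × 92.2 = -14.1 V.
But -14.1 V < V_ov = 0.5 V, so the device is actually in triode.
In triode I_D = k_n[V_ov V_DS − ½ V_DS²] and I_D = (V_DD − V_DS)/R_D. Equating: 92.2 V_DS² − 93.2 V_DS + 8.92 = 0, giving V_DS = 0.107 V (the root below V_ov).
I_D = (8.92 − 0.107) / 92.2 = 0.0956 mA.

I_D = 0.0956 mA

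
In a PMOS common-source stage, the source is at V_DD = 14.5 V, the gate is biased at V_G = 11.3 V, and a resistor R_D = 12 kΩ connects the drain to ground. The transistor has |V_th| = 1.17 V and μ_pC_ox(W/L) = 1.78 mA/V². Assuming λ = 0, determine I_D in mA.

I_D = 1.18 mA

V_SG = V_DD − V_G = 14.5 − 11.3 = 3.2 V, so V_ov = 3.2 − 1.17 = 2.03 V.
Assume saturation: I_D = ½ k_p V_ov² = 0.5 × 1.78 × 2.03² = 3.67 mA, giving V_SD = V_DD − I_D R_D = 14.5 − 3.67 × 12 = -29.5 V.
But -29.5 V < V_ov = 2.03 V, so the device is actually in triode.
In triode I_D = k_p[V_ov V_SD − ½ V_SD²] and I_D = (V_DD − V_SD)/R_D. Equating: 10.7 V_SD² − 44.36 V_SD + 14.5 = 0, giving V_SD = 0.358 V (the root below V_ov).
I_D = (14.5 − 0.358) / 12 = 1.18 mA.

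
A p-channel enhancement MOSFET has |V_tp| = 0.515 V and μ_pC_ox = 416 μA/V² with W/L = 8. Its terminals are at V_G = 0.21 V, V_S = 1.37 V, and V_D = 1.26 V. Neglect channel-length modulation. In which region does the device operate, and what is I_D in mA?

V_SG = V_S − V_G = 1.37 − 0.21 = 1.16 V; V_SD = V_S − V_D = 1.37 − 1.26 = 0.11 V.
k_p = μ_pC_ox · (W/L) = 3.328 mA/V².
V_ov = V_SG − |V_tp| = 1.16 − 0.515 = 0.645 V.
Since V_SD = 0.11 V < V_ov = 0.645 V, the device is in the triode region.
I_D = k_p [V_ov · V_SD − ½ V_SD²] = 3.328 × [0.645 × 0.11 − 0.5 × 0.11²] = 0.216 mA.

Triode; I_D = 0.216 mA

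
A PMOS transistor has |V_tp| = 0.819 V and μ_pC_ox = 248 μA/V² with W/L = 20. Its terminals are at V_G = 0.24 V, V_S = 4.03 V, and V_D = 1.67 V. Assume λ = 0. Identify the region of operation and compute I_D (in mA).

V_SG = V_S − V_G = 4.03 − 0.24 = 3.79 V; V_SD = V_S − V_D = 4.03 − 1.67 = 2.36 V.
k_p = μ_pC_ox · (W/L) = 4.96 mA/V².
V_ov = V_SG − |V_tp| = 3.79 − 0.819 = 2.97 V.
Since V_SD = 2.36 V < V_ov = 2.97 V, the device is in the triode region.
I_D = k_p [V_ov · V_SD − ½ V_SD²] = 4.96 × [2.97 × 2.36 − 0.5 × 2.36²] = 21 mA.

Triode; I_D = 21.0 mA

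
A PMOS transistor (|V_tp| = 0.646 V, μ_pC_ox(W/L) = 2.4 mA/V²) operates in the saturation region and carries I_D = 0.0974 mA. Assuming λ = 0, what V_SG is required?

In saturation I_D = ½ k_p (V_SG − |V_tp|)², so V_SG − |V_tp| = √(2 I_D / k_p) = √(2 × 0.0974 / 2.4) = 0.285 V.
V_SG = 0.646 + 0.285 = 0.931 V.

V_SG = 0.931 V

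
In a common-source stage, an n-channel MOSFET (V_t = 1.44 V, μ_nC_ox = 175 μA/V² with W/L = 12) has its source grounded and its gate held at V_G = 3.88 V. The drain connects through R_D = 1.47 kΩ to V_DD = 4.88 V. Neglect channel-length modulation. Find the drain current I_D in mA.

V_GS = V_G = 3.88 V, so V_ov = 3.88 − 1.44 = 2.44 V.
k_n = μ_nC_ox · (W/L) = 2.1 mA/V².
Assume saturation: I_D = ½ k_n V_ov² = 0.5 × 2.1 × 2.44² = 6.25 mA, giving V_DS = V_DD − I_D R_D = 4.88 − 6.25 × 1.47 = -4.31 V.
But -4.31 V < V_ov = 2.44 V, so the device is actually in triode.
In triode I_D = k_n[V_ov V_DS − ½ V_DS²] and I_D = (V_DD − V_DS)/R_D. Equating: 1.54 V_DS² − 8.532 V_DS + 4.88 = 0, giving V_DS = 0.648 V (the root below V_ov).
I_D = (4.88 − 0.648) / 1.47 = 2.88 mA.

I_D = 2.88 mA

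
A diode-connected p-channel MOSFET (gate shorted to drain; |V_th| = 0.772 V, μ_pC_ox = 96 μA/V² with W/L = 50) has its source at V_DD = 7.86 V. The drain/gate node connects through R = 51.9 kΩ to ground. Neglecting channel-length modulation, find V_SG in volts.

V_SG = 1.01 V

With gate tied to drain, V_SG = V_SD ≥ V_SG − |V_th|, so the device is in saturation.
k_p = μ_pC_ox · (W/L) = 4.8 mA/V².
KCL at the drain: ½ k_p (V_SG − |V_th|)² = (V_DD − V_SG)/R.
Let x = V_SG − 0.772. Then 125 x² + x − 7.088 = 0, giving x = 0.235 V (positive root), so V_SG = 1.01 V.
I_D = (V_DD − V_SG)/R = (7.86 − 1.01) / 51.9 = 0.132 mA.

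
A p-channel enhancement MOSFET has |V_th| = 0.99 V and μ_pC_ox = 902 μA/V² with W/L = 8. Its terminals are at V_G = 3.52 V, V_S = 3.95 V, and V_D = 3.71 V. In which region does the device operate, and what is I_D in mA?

Cutoff; I_D = 0 mA

V_SG = V_S − V_G = 3.95 − 3.52 = 0.43 V; V_SD = V_S − V_D = 3.95 − 3.71 = 0.24 V.
V_SG = 0.43 V < |V_th| = 0.99 V, so the transistor is in cutoff.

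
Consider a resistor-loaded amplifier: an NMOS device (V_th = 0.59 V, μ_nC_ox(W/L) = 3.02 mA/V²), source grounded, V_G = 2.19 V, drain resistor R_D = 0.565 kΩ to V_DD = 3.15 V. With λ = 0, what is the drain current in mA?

V_GS = V_G = 2.19 V, so V_ov = 2.19 − 0.59 = 1.6 V.
Assume saturation: I_D = ½ k_n V_ov² = 0.5 × 3.02 × 1.6² = 3.87 mA, giving V_DS = V_DD − I_D R_D = 3.15 − 3.87 × 0.565 = 0.966 V.
But 0.966 V < V_ov = 1.6 V, so the device is actually in triode.
In triode I_D = k_n[V_ov V_DS − ½ V_DS²] and I_D = (V_DD − V_DS)/R_D. Equating: 0.853 V_DS² − 3.73 V_DS + 3.15 = 0, giving V_DS = 1.14 V (the root below V_ov).
I_D = (3.15 − 1.14) / 0.565 = 3.55 mA.

I_D = 3.55 mA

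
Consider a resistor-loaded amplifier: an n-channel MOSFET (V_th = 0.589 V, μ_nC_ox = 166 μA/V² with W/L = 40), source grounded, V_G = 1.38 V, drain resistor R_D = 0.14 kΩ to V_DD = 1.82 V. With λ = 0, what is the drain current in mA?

V_GS = V_G = 1.38 V, so V_ov = 1.38 − 0.589 = 0.791 V.
k_n = μ_nC_ox · (W/L) = 6.64 mA/V².
Assume saturation: I_D = ½ k_n V_ov² = 0.5 × 6.64 × 0.791² = 2.08 mA, giving V_DS = V_DD − I_D R_D = 1.82 − 2.08 × 0.14 = 1.53 V.
V_DS = 1.53 V ≥ V_ov = 0.791 V, confirming saturation.

I_D = 2.08 mA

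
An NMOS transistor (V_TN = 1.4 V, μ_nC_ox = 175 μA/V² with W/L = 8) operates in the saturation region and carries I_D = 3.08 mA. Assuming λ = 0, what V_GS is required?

k_n = μ_nC_ox · (W/L) = 1.4 mA/V².
In saturation I_D = ½ k_n (V_GS − V_TN)², so V_GS − V_TN = √(2 I_D / k_n) = √(2 × 3.08 / 1.4) = 2.1 V.
V_GS = 1.4 + 2.1 = 3.5 V.

V_GS = 3.50 V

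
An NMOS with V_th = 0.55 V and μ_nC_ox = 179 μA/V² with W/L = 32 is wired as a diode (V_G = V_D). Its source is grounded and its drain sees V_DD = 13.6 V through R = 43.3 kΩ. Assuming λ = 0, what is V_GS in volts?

With gate tied to drain, V_GS = V_DS ≥ V_GS − V_th, so the device is in saturation.
k_n = μ_nC_ox · (W/L) = 5.728 mA/V².
KCL at the drain: ½ k_n (V_GS − V_th)² = (V_DD − V_GS)/R.
Let x = V_GS − 0.55. Then 124 x² + x − 13.05 = 0, giving x = 0.32 V (positive root), so V_GS = 0.87 V.
I_D = (V_DD − V_GS)/R = (13.6 − 0.87) / 43.3 = 0.294 mA.

V_GS = 0.870 V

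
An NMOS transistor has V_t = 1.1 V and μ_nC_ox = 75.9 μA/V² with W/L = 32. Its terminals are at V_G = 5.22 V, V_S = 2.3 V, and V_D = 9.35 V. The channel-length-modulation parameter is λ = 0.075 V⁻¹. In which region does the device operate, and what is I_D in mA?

Saturation; I_D = 6.15 mA

V_GS = V_G − V_S = 5.22 − 2.3 = 2.92 V; V_DS = V_D − V_S = 9.35 − 2.3 = 7.05 V.
k_n = μ_nC_ox · (W/L) = 2.429 mA/V².
V_ov = V_GS − V_t = 2.92 − 1.1 = 1.82 V.
Since V_DS = 7.05 V ≥ V_ov = 1.82 V, the device is in saturation.
I_D = ½ k_n V_ov² (1 + λ V_DS) = 0.5 × 2.429 × 1.82² × (1 + 0.075 × 7.05) = 6.15 mA.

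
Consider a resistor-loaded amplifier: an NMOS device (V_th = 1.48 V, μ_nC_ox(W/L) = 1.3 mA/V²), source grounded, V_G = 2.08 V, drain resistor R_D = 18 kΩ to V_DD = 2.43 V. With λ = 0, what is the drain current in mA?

V_GS = V_G = 2.08 V, so V_ov = 2.08 − 1.48 = 0.6 V.
Assume saturation: I_D = ½ k_n V_ov² = 0.5 × 1.3 × 0.6² = 0.234 mA, giving V_DS = V_DD − I_D R_D = 2.43 − 0.234 × 18 = -1.78 V.
But -1.78 V < V_ov = 0.6 V, so the device is actually in triode.
In triode I_D = k_n[V_ov V_DS − ½ V_DS²] and I_D = (V_DD − V_DS)/R_D. Equating: 11.7 V_DS² − 15.04 V_DS + 2.43 = 0, giving V_DS = 0.19 V (the root below V_ov).
I_D = (2.43 − 0.19) / 18 = 0.124 mA.

I_D = 0.124 mA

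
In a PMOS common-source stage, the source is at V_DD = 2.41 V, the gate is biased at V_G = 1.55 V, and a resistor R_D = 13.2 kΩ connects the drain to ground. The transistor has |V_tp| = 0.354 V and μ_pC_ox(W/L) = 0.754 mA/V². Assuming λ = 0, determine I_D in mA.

I_D = 0.0965 mA

V_SG = V_DD − V_G = 2.41 − 1.55 = 0.86 V, so V_ov = 0.86 − 0.354 = 0.506 V.
Assume saturation: I_D = ½ k_p V_ov² = 0.5 × 0.754 × 0.506² = 0.0965 mA, giving V_SD = V_DD − I_D R_D = 2.41 − 0.0965 × 13.2 = 1.14 V.
V_SD = 1.14 V ≥ V_ov = 0.506 V, confirming saturation.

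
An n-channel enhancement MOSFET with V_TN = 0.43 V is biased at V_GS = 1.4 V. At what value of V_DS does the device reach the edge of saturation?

V_DS,sat = 0.970 V

The boundary between triode and saturation is V_DS = V_GS − V_TN = V_ov.
V_ov = 1.4 − 0.43 = 0.97 V.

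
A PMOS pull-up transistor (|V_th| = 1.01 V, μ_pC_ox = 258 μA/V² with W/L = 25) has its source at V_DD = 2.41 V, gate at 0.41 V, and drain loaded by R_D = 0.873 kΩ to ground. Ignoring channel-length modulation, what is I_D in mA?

I_D = 2.24 mA

V_SG = V_DD − V_G = 2.41 − 0.41 = 2 V, so V_ov = 2 − 1.01 = 0.99 V.
k_p = μ_pC_ox · (W/L) = 6.45 mA/V².
Assume saturation: I_D = ½ k_p V_ov² = 0.5 × 6.45 × 0.99² = 3.16 mA, giving V_SD = V_DD − I_D R_D = 2.41 − 3.16 × 0.873 = -0.349 V.
But -0.349 V < V_ov = 0.99 V, so the device is actually in triode.
In triode I_D = k_p[V_ov V_SD − ½ V_SD²] and I_D = (V_DD − V_SD)/R_D. Equating: 2.82 V_SD² − 6.575 V_SD + 2.41 = 0, giving V_SD = 0.455 V (the root below V_ov).
I_D = (2.41 − 0.455) / 0.873 = 2.24 mA.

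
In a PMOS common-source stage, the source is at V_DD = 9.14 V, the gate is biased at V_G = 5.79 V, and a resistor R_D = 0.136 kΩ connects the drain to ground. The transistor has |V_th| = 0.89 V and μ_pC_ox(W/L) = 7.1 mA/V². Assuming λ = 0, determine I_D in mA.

I_D = 21.5 mA

V_SG = V_DD − V_G = 9.14 − 5.79 = 3.35 V, so V_ov = 3.35 − 0.89 = 2.46 V.
Assume saturation: I_D = ½ k_p V_ov² = 0.5 × 7.1 × 2.46² = 21.5 mA, giving V_SD = V_DD − I_D R_D = 9.14 − 21.5 × 0.136 = 6.22 V.
V_SD = 6.22 V ≥ V_ov = 2.46 V, confirming saturation.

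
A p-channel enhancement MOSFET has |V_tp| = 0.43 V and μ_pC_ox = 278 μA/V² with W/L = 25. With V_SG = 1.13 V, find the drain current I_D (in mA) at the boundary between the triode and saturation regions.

At the boundary V_SD = V_ov = V_SG − |V_tp| = 1.13 − 0.43 = 0.7 V.
k_p = μ_pC_ox · (W/L) = 6.95 mA/V².
I_D = ½ k_p V_ov² = 0.5 × 6.95 × 0.7² = 1.7 mA.

I_D = 1.70 mA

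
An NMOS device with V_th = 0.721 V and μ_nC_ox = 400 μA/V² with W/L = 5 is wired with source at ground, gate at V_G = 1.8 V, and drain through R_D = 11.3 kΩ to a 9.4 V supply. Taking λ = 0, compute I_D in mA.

I_D = 0.790 mA

V_GS = V_G = 1.8 V, so V_ov = 1.8 − 0.721 = 1.08 V.
k_n = μ_nC_ox · (W/L) = 2 mA/V².
Assume saturation: I_D = ½ k_n V_ov² = 0.5 × 2 × 1.08² = 1.16 mA, giving V_DS = V_DD − I_D R_D = 9.4 − 1.16 × 11.3 = -3.76 V.
But -3.76 V < V_ov = 1.08 V, so the device is actually in triode.
In triode I_D = k_n[V_ov V_DS − ½ V_DS²] and I_D = (V_DD − V_DS)/R_D. Equating: 11.3 V_DS² − 25.39 V_DS + 9.4 = 0, giving V_DS = 0.468 V (the root below V_ov).
I_D = (9.4 − 0.468) / 11.3 = 0.79 mA.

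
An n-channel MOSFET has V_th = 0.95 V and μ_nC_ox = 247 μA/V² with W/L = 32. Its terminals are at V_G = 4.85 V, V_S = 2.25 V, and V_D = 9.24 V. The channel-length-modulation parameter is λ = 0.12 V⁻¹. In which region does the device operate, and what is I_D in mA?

Saturation; I_D = 19.8 mA

V_GS = V_G − V_S = 4.85 − 2.25 = 2.6 V; V_DS = V_D − V_S = 9.24 − 2.25 = 6.99 V.
k_n = μ_nC_ox · (W/L) = 7.904 mA/V².
V_ov = V_GS − V_th = 2.6 − 0.95 = 1.65 V.
Since V_DS = 6.99 V ≥ V_ov = 1.65 V, the device is in saturation.
I_D = ½ k_n V_ov² (1 + λ V_DS) = 0.5 × 7.904 × 1.65² × (1 + 0.12 × 6.99) = 19.8 mA.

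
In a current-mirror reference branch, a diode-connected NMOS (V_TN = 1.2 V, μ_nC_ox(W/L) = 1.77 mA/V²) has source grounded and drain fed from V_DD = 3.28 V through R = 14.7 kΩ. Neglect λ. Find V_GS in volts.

V_GS = 1.56 V

With gate tied to drain, V_GS = V_DS ≥ V_GS − V_TN, so the device is in saturation.
KCL at the drain: ½ k_n (V_GS − V_TN)² = (V_DD − V_GS)/R.
Let x = V_GS − 1.2. Then 13 x² + x − 2.08 = 0, giving x = 0.363 V (positive root), so V_GS = 1.56 V.
I_D = (V_DD − V_GS)/R = (3.28 − 1.56) / 14.7 = 0.117 mA.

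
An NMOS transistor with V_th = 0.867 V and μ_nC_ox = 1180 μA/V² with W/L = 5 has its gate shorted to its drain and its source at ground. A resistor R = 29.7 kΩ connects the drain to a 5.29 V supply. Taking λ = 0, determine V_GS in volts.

V_GS = 1.09 V

With gate tied to drain, V_GS = V_DS ≥ V_GS − V_th, so the device is in saturation.
k_n = μ_nC_ox · (W/L) = 5.9 mA/V².
KCL at the drain: ½ k_n (V_GS − V_th)² = (V_DD − V_GS)/R.
Let x = V_GS − 0.867. Then 87.6 x² + x − 4.423 = 0, giving x = 0.219 V (positive root), so V_GS = 1.09 V.
I_D = (V_DD − V_GS)/R = (5.29 − 1.09) / 29.7 = 0.142 mA.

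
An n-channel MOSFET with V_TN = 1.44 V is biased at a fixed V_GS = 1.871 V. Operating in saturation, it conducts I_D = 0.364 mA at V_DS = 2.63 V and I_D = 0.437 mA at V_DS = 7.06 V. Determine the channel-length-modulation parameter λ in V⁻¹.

With V_GS fixed, I_D ∝ (1 + λ V_DS) in saturation, so I_D2/I_D1 = (1 + λ V_DS2)/(1 + λ V_DS1).
0.437/0.364 = 1.201 = (1 + 7.06 λ)/(1 + 2.63 λ).
Solving: λ (I_D1 V_DS2 − I_D2 V_DS1) = I_D2 − I_D1, so λ = (0.437 − 0.364) / (0.364 × 7.06 − 0.437 × 2.63) = 0.073 / 1.42 = 0.0514 V⁻¹.

λ = 0.0514 V⁻¹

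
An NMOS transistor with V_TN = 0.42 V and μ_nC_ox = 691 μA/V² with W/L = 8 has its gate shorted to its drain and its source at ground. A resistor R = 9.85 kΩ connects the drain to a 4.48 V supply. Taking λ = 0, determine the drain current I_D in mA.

I_D = 0.375 mA

With gate tied to drain, V_GS = V_DS ≥ V_GS − V_TN, so the device is in saturation.
k_n = μ_nC_ox · (W/L) = 5.528 mA/V².
KCL at the drain: ½ k_n (V_GS − V_TN)² = (V_DD − V_GS)/R.
Let x = V_GS − 0.42. Then 27.2 x² + x − 4.06 = 0, giving x = 0.368 V (positive root), so V_GS = 0.788 V.
I_D = (V_DD − V_GS)/R = (4.48 − 0.788) / 9.85 = 0.375 mA.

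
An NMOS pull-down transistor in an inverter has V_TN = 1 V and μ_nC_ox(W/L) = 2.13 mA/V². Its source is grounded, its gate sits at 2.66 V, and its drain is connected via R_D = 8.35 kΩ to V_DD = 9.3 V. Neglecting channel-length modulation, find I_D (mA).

V_GS = V_G = 2.66 V, so V_ov = 2.66 − 1 = 1.66 V.
Assume saturation: I_D = ½ k_n V_ov² = 0.5 × 2.13 × 1.66² = 2.93 mA, giving V_DS = V_DD − I_D R_D = 9.3 − 2.93 × 8.35 = -15.2 V.
But -15.2 V < V_ov = 1.66 V, so the device is actually in triode.
In triode I_D = k_n[V_ov V_DS − ½ V_DS²] and I_D = (V_DD − V_DS)/R_D. Equating: 8.89 V_DS² − 30.52 V_DS + 9.3 = 0, giving V_DS = 0.338 V (the root below V_ov).
I_D = (9.3 − 0.338) / 8.35 = 1.07 mA.

I_D = 1.07 mA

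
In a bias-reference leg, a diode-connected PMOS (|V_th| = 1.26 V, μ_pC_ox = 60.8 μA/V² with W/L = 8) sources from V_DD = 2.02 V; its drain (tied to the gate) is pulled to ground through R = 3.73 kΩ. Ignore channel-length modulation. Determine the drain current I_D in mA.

I_D = 0.0651 mA

With gate tied to drain, V_SG = V_SD ≥ V_SG − |V_th|, so the device is in saturation.
k_p = μ_pC_ox · (W/L) = 0.4864 mA/V².
KCL at the drain: ½ k_p (V_SG − |V_th|)² = (V_DD − V_SG)/R.
Let x = V_SG − 1.26. Then 0.907 x² + x − 0.76 = 0, giving x = 0.517 V (positive root), so V_SG = 1.78 V.
I_D = (V_DD − V_SG)/R = (2.02 − 1.78) / 3.73 = 0.0651 mA.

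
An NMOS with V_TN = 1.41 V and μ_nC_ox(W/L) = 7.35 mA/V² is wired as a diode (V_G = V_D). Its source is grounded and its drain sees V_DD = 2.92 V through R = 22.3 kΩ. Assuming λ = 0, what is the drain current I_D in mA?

I_D = 0.0619 mA

With gate tied to drain, V_GS = V_DS ≥ V_GS − V_TN, so the device is in saturation.
KCL at the drain: ½ k_n (V_GS − V_TN)² = (V_DD − V_GS)/R.
Let x = V_GS − 1.41. Then 82 x² + x − 1.51 = 0, giving x = 0.13 V (positive root), so V_GS = 1.54 V.
I_D = (V_DD − V_GS)/R = (2.92 − 1.54) / 22.3 = 0.0619 mA.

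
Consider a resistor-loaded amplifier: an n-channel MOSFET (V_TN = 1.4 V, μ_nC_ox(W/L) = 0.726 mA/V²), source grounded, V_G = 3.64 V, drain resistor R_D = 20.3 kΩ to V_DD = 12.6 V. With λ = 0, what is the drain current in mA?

I_D = 0.601 mA

V_GS = V_G = 3.64 V, so V_ov = 3.64 − 1.4 = 2.24 V.
Assume saturation: I_D = ½ k_n V_ov² = 0.5 × 0.726 × 2.24² = 1.82 mA, giving V_DS = V_DD − I_D R_D = 12.6 − 1.82 × 20.3 = -24.4 V.
But -24.4 V < V_ov = 2.24 V, so the device is actually in triode.
In triode I_D = k_n[V_ov V_DS − ½ V_DS²] and I_D = (V_DD − V_DS)/R_D. Equating: 7.37 V_DS² − 34.01 V_DS + 12.6 = 0, giving V_DS = 0.406 V (the root below V_ov).
I_D = (12.6 − 0.406) / 20.3 = 0.601 mA.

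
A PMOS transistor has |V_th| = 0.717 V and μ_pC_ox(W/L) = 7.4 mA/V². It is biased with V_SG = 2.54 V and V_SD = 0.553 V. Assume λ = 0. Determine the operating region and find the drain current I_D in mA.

V_ov = V_SG − |V_th| = 2.54 − 0.717 = 1.82 V.
Since V_SD = 0.553 V < V_ov = 1.82 V, the device is in the triode region.
I_D = k_p [V_ov · V_SD − ½ V_SD²] = 7.4 × [1.82 × 0.553 − 0.5 × 0.553²] = 6.33 mA.

Triode; I_D = 6.33 mA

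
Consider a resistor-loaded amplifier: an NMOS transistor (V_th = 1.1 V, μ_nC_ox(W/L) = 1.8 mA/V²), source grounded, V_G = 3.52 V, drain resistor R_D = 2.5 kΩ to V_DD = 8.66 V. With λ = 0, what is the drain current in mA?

I_D = 3.12 mA

V_GS = V_G = 3.52 V, so V_ov = 3.52 − 1.1 = 2.42 V.
Assume saturation: I_D = ½ k_n V_ov² = 0.5 × 1.8 × 2.42² = 5.27 mA, giving V_DS = V_DD − I_D R_D = 8.66 − 5.27 × 2.5 = -4.52 V.
But -4.52 V < V_ov = 2.42 V, so the device is actually in triode.
In triode I_D = k_n[V_ov V_DS − ½ V_DS²] and I_D = (V_DD − V_DS)/R_D. Equating: 2.25 V_DS² − 11.89 V_DS + 8.66 = 0, giving V_DS = 0.872 V (the root below V_ov).
I_D = (8.66 − 0.872) / 2.5 = 3.12 mA.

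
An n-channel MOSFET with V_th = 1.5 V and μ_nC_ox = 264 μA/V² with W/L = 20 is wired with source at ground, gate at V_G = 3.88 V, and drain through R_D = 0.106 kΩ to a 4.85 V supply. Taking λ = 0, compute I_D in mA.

I_D = 15.0 mA

V_GS = V_G = 3.88 V, so V_ov = 3.88 − 1.5 = 2.38 V.
k_n = μ_nC_ox · (W/L) = 5.28 mA/V².
Assume saturation: I_D = ½ k_n V_ov² = 0.5 × 5.28 × 2.38² = 15 mA, giving V_DS = V_DD − I_D R_D = 4.85 − 15 × 0.106 = 3.26 V.
V_DS = 3.26 V ≥ V_ov = 2.38 V, confirming saturation.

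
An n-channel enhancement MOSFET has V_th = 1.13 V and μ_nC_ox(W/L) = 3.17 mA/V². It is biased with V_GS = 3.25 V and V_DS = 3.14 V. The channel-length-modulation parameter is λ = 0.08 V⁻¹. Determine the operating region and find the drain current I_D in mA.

Saturation; I_D = 8.91 mA

V_ov = V_GS − V_th = 3.25 − 1.13 = 2.12 V.
Since V_DS = 3.14 V ≥ V_ov = 2.12 V, the device is in saturation.
I_D = ½ k_n V_ov² (1 + λ V_DS) = 0.5 × 3.17 × 2.12² × (1 + 0.08 × 3.14) = 8.91 mA.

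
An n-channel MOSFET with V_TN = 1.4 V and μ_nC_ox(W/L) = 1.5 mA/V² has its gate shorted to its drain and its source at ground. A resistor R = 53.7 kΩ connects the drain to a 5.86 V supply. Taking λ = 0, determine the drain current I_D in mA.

With gate tied to drain, V_GS = V_DS ≥ V_GS − V_TN, so the device is in saturation.
KCL at the drain: ½ k_n (V_GS − V_TN)² = (V_DD − V_GS)/R.
Let x = V_GS − 1.4. Then 40.3 x² + x − 4.46 = 0, giving x = 0.321 V (positive root), so V_GS = 1.72 V.
I_D = (V_DD − V_GS)/R = (5.86 − 1.72) / 53.7 = 0.0771 mA.

I_D = 0.0771 mA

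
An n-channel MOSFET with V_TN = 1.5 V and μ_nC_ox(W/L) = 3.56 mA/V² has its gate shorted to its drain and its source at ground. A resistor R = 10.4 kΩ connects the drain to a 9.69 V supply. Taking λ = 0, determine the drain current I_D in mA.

I_D = 0.726 mA

With gate tied to drain, V_GS = V_DS ≥ V_GS − V_TN, so the device is in saturation.
KCL at the drain: ½ k_n (V_GS − V_TN)² = (V_DD − V_GS)/R.
Let x = V_GS − 1.5. Then 18.5 x² + x − 8.19 = 0, giving x = 0.639 V (positive root), so V_GS = 2.14 V.
I_D = (V_DD − V_GS)/R = (9.69 − 2.14) / 10.4 = 0.726 mA.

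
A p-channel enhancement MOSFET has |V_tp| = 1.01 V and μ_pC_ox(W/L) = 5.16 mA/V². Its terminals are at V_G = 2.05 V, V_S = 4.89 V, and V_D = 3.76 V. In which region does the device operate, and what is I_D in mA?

Triode; I_D = 7.38 mA

V_SG = V_S − V_G = 4.89 − 2.05 = 2.84 V; V_SD = V_S − V_D = 4.89 − 3.76 = 1.13 V.
V_ov = V_SG − |V_tp| = 2.84 − 1.01 = 1.83 V.
Since V_SD = 1.13 V < V_ov = 1.83 V, the device is in the triode region.
I_D = k_p [V_ov · V_SD − ½ V_SD²] = 5.16 × [1.83 × 1.13 − 0.5 × 1.13²] = 7.38 mA.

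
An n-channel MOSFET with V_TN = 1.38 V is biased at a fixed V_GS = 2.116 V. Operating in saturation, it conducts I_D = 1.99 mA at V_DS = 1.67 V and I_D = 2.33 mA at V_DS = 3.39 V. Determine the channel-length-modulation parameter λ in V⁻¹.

λ = 0.119 V⁻¹

With V_GS fixed, I_D ∝ (1 + λ V_DS) in saturation, so I_D2/I_D1 = (1 + λ V_DS2)/(1 + λ V_DS1).
2.33/1.99 = 1.171 = (1 + 3.39 λ)/(1 + 1.67 λ).
Solving: λ (I_D1 V_DS2 − I_D2 V_DS1) = I_D2 − I_D1, so λ = (2.33 − 1.99) / (1.99 × 3.39 − 2.33 × 1.67) = 0.34 / 2.86 = 0.119 V⁻¹.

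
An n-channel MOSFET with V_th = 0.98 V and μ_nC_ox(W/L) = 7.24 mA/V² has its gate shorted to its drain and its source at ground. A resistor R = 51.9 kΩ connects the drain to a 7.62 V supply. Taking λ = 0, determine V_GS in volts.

With gate tied to drain, V_GS = V_DS ≥ V_GS − V_th, so the device is in saturation.
KCL at the drain: ½ k_n (V_GS − V_th)² = (V_DD − V_GS)/R.
Let x = V_GS − 0.98. Then 188 x² + x − 6.64 = 0, giving x = 0.185 V (positive root), so V_GS = 1.17 V.
I_D = (V_DD − V_GS)/R = (7.62 − 1.17) / 51.9 = 0.124 mA.

V_GS = 1.17 V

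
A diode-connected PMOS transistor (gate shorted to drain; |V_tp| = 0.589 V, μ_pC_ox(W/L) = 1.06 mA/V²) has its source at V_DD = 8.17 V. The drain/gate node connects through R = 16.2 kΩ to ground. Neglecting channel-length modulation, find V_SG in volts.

V_SG = 1.47 V

With gate tied to drain, V_SG = V_SD ≥ V_SG − |V_tp|, so the device is in saturation.
KCL at the drain: ½ k_p (V_SG − |V_tp|)² = (V_DD − V_SG)/R.
Let x = V_SG − 0.589. Then 8.59 x² + x − 7.581 = 0, giving x = 0.883 V (positive root), so V_SG = 1.47 V.
I_D = (V_DD − V_SG)/R = (8.17 − 1.47) / 16.2 = 0.413 mA.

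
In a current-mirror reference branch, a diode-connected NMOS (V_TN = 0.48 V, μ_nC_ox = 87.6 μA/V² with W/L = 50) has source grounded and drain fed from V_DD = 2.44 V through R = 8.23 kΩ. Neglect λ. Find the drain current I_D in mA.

With gate tied to drain, V_GS = V_DS ≥ V_GS − V_TN, so the device is in saturation.
k_n = μ_nC_ox · (W/L) = 4.38 mA/V².
KCL at the drain: ½ k_n (V_GS − V_TN)² = (V_DD − V_GS)/R.
Let x = V_GS − 0.48. Then 18 x² + x − 1.96 = 0, giving x = 0.303 V (positive root), so V_GS = 0.783 V.
I_D = (V_DD − V_GS)/R = (2.44 − 0.783) / 8.23 = 0.201 mA.

I_D = 0.201 mA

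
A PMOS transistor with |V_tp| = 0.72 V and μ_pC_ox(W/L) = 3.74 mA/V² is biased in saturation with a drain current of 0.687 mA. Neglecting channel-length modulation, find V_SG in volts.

V_SG = 1.33 V

In saturation I_D = ½ k_p (V_SG − |V_tp|)², so V_SG − |V_tp| = √(2 I_D / k_p) = √(2 × 0.687 / 3.74) = 0.606 V.
V_SG = 0.72 + 0.606 = 1.33 V.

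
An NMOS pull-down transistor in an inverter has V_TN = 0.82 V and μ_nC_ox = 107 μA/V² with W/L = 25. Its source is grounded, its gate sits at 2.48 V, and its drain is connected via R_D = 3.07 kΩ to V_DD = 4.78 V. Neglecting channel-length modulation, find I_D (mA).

V_GS = V_G = 2.48 V, so V_ov = 2.48 − 0.82 = 1.66 V.
k_n = μ_nC_ox · (W/L) = 2.675 mA/V².
Assume saturation: I_D = ½ k_n V_ov² = 0.5 × 2.675 × 1.66² = 3.69 mA, giving V_DS = V_DD − I_D R_D = 4.78 − 3.69 × 3.07 = -6.53 V.
But -6.53 V < V_ov = 1.66 V, so the device is actually in triode.
In triode I_D = k_n[V_ov V_DS − ½ V_DS²] and I_D = (V_DD − V_DS)/R_D. Equating: 4.11 V_DS² − 14.63 V_DS + 4.78 = 0, giving V_DS = 0.364 V (the root below V_ov).
I_D = (4.78 − 0.364) / 3.07 = 1.44 mA.

I_D = 1.44 mA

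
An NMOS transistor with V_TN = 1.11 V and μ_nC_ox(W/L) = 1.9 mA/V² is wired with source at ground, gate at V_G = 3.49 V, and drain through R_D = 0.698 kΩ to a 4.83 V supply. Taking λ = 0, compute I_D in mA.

I_D = 4.71 mA

V_GS = V_G = 3.49 V, so V_ov = 3.49 − 1.11 = 2.38 V.
Assume saturation: I_D = ½ k_n V_ov² = 0.5 × 1.9 × 2.38² = 5.38 mA, giving V_DS = V_DD − I_D R_D = 4.83 − 5.38 × 0.698 = 1.07 V.
But 1.07 V < V_ov = 2.38 V, so the device is actually in triode.
In triode I_D = k_n[V_ov V_DS − ½ V_DS²] and I_D = (V_DD − V_DS)/R_D. Equating: 0.663 V_DS² − 4.156 V_DS + 4.83 = 0, giving V_DS = 1.54 V (the root below V_ov).
I_D = (4.83 − 1.54) / 0.698 = 4.71 mA.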